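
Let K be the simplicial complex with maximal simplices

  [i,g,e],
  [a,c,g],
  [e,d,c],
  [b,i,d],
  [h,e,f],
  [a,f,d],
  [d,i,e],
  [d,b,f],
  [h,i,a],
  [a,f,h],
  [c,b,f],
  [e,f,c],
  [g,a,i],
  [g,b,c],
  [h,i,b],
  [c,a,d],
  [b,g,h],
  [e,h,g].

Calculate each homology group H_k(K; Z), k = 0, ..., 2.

Fix the vertex order a < b < c < d < e < f < g < h < i and write every simplex with vertices in increasing order. Then dim K = 2 and the simplices of K are:

  0-simplices (9): a, b, c, d, e, f, g, h, i
  1-simplices (27): ac, ad, af, ag, ah, ai, bc, bd, bf, bg, bh, bi, cd, ce, cf, cg, de, df, di, ef, eg, eh, ei, fh, gh, gi, hi
  2-simplices (18): acd, acg, adf, afh, agi, ahi, bcf, bcg, bdf, bdi, bgh, bhi, cde, cef, dei, efh, egh, egi

giving chain groups C_0 ≅ Z^9, C_1 ≅ Z^27, C_2 ≅ Z^18.

Boundary ∂_1: C_1 → C_0 maps an edge to its endpoints' difference, ∂[p,q] = q − p.
As a 9×27 matrix over Z this has rank 8, with invariant factors (1,1,1,1,1,1,1,1).

The boundary map ∂_2: C_2 → C_1 sends each 2-simplex [p,q,r] to [q,r] − [p,r] + [p,q]. For instance
  ∂bdi = di − bi + bd,
  ∂bdf = df − bf + bd.
This gives a 27×18 integer matrix of rank 18; reducing to Smith normal form yields diagonal entries (1,1,1,1,1,1,1,1,1,1,1,1,1,1,1,1,1,2).

Computing H_k = (kernel of ∂_k) / (image of ∂_{k+1}):

  H_0: rank C_0 − rank ∂_1 = 9 − 8 = 1, and the invariant factors of ∂_1 are all 1, so H_0 ≅ Z.
  H_1: rank ker ∂_1 − rank ∂_2 = (27 − 8) − 18 = 1, and ∂_2 has invariant factor 2 > 1, so H_1 ≅ Z ⊕ Z/2Z.
  H_2: rank ker ∂_2 − rank ∂_3 = (18 − 18) − 0 = 0, and there is no ∂_3, so H_2 ≅ 0.

As a check, the Euler characteristic is 9 − 27 + 18 = 0, which agrees with 1 − 1 + 0 = 0.

H_0 = Z,  H_1 = Z ⊕ Z/2Z,  H_2 = 0.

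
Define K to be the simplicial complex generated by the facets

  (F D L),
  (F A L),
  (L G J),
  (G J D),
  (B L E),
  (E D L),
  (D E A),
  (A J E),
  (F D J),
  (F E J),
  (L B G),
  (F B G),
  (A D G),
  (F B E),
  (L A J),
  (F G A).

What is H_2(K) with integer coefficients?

H_2 = Z.

Take the total order A < B < D < E < F < G < J < L on the vertex set. Then K (dimension 2) consists of the simplices:

  0-simplices (8): A, B, D, E, F, G, J, L
  1-simplices (24): AD, AE, AF, AG, AJ, AL, BE, BF, BG, BL, DE, DF, DG, DJ, DL, EF, EJ, EL, FG, FJ, FL, GJ, GL, JL
  2-simplices (16): ADE, ADG, AEJ, AFG, AFL, AJL, BEF, BEL, BFG, BGL, DEL, DFJ, DFL, DGJ, EFJ, GJL

giving chain groups C_0 ≅ Z^8, C_1 ≅ Z^24, C_2 ≅ Z^16.

The boundary map ∂_1: C_1 → C_0 sends each edge [p,q] (with p < q) to q − p. For instance
  ∂AJ = J − A.
The 8×24 boundary matrix has rank 7 and Smith normal form diag(1,1,1,1,1,1,1).

∂_2: C_2 → C_1 sends each 2-simplex [p,q,r] to [q,r] − [p,r] + [p,q]. For instance
  ∂GJL = JL − GL + GJ,
  ∂DFJ = FJ − DJ + DF.
As a 24×16 matrix over Z this has rank 15, with invariant factors (1,1,1,1,1,1,1,1,1,1,1,1,1,1,1).

From H_k ≅ ker(∂_k) / im(∂_{k+1}) we obtain:

  H_2: rank ker ∂_2 − rank ∂_3 = (16 − 15) − 0 = 1, and there is no ∂_3, so H_2 = Z.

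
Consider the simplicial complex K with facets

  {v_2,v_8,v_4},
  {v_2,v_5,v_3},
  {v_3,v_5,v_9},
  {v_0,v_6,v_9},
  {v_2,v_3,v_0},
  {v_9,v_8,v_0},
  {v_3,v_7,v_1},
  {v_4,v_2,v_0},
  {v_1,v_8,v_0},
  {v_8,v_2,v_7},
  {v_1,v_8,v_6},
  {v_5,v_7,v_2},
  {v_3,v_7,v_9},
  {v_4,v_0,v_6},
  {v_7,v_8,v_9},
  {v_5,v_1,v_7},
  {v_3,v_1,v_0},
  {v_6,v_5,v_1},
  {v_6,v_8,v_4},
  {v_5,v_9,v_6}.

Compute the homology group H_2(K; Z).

Order the vertices as v_0 < v_1 < v_2 < v_3 < v_4 < v_5 < v_6 < v_7 < v_8 < v_9. Listing each simplex with vertices in this order, K has dimension 2 with simplices:

  0-simplices (10): [v_0], [v_1], [v_2], [v_3], [v_4], [v_5], [v_6], [v_7], [v_8], [v_9]
  1-simplices (30): (30 of them)
  2-simplices (20): (20 of them)

Hence C_0 ≅ Z^10, C_1 ≅ Z^30, C_2 ≅ Z^20.

The boundary map ∂_1: C_1 → C_0 is given by ∂[p,q] = [q] − [p].
The resulting 10×30 matrix has rank 9, and its Smith normal form has invariant factors (1,1,1,1,1,1,1,1,1).

Boundary ∂_2: C_2 → C_1 sends each 2-simplex [p,q,r] to [q,r] − [p,r] + [p,q]. For instance
  ∂[v_4,v_6,v_8] = [v_6,v_8] − [v_4,v_8] + [v_4,v_6],
  ∂[v_7,v_8,v_9] = [v_8,v_9] − [v_7,v_9] + [v_7,v_8].
As a 30×20 matrix over Z this has rank 20, with invariant factors (1,1,1,1,1,1,1,1,1,1,1,1,1,1,1,1,1,1,1,2).

From H_k ≅ ker(∂_k) / im(∂_{k+1}) we obtain:

  H_2: rank ker ∂_2 − rank ∂_3 = (20 − 20) − 0 = 0, and there is no ∂_3, so H_2 ≅ 0.

(K is a triangulation of the Klein bottle.)

H_2 = 0.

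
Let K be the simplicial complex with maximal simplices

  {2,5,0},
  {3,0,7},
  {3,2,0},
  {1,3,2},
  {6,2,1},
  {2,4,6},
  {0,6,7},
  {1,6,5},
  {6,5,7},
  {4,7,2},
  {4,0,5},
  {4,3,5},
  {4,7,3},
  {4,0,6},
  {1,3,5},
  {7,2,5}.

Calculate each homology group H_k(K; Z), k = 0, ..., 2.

Take the total order 0 < 1 < 2 < 3 < 4 < 5 < 6 < 7 on the vertex set. Then K (dimension 2) consists of the simplices:

  0-simplices (8): [0], [1], [2], [3], [4], [5], [6], [7]
  1-simplices (24): (24 of them)
  2-simplices (16): [0,2,3], [0,2,5], [0,3,7], [0,4,5], [0,4,6], [0,6,7], [1,2,3], [1,2,6], [1,3,5], [1,5,6], [2,4,6], [2,4,7], [2,5,7], [3,4,5], [3,4,7], [5,6,7]

giving chain groups C_0 ≅ Z^8, C_1 ≅ Z^24, C_2 ≅ Z^16.

Boundary ∂_1: C_1 → C_0 maps an edge to its endpoints' difference, ∂[p,q] = q − p.
As a 8×24 matrix over Z this has rank 7, with invariant factors (1,1,1,1,1,1,1).

Boundary ∂_2: C_2 → C_1 acts by ∂[p,q,r] = [q,r] − [p,r] + [p,q]. For instance
  ∂[1,2,3] = [2,3] − [1,3] + [1,2],
  ∂[0,2,5] = [2,5] − [0,5] + [0,2].
The resulting 24×16 matrix has rank 15, and its Smith normal form has invariant factors (1,1,1,1,1,1,1,1,1,1,1,1,1,1,1).

Computing H_k = (kernel of ∂_k) / (image of ∂_{k+1}):

  H_0: rank C_0 − rank ∂_1 = 8 − 7 = 1, and the invariant factors of ∂_1 are all 1, so H_0 ≅ Z.
  H_1: rank ker ∂_1 − rank ∂_2 = (24 − 7) − 15 = 2, and the invariant factors of ∂_2 are all 1, so H_1 ≅ Z^2.
  H_2: rank ker ∂_2 − rank ∂_3 = (16 − 15) − 0 = 1, and there is no ∂_3, so H_2 ≅ Z.

H_0 = Z,  H_1 = Z^2,  H_2 = Z.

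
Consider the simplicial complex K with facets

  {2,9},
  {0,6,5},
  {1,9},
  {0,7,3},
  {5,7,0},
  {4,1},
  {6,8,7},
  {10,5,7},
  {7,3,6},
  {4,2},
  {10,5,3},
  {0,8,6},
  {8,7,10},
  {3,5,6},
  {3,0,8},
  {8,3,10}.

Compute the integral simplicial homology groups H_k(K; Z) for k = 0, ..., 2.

H_0 = Z^2,  H_1 = Z ⊕ Z/2,  H_2 = 0.

Fix the vertex order 0 < 1 < 2 < 3 < 4 < 5 < 6 < 7 < 8 < 9 < 10 and write every simplex with vertices in increasing order. Then dim K = 2 and the simplices of K are:

  0-simplices (11): [0], [1], [2], [3], [4], [5], [6], [7], [8], [9], [10]
  1-simplices (22): [0,3], [0,5], [0,6], [0,7], [0,8], [1,4], [1,9], [2,4], [2,9], [3,5], [3,6], [3,7], [3,8], [3,10], [5,6], [5,7], [5,10], [6,7], [6,8], [7,8], [7,10], [8,10]
  2-simplices (12): [0,3,7], [0,3,8], [0,5,6], [0,5,7], [0,6,8], [3,5,6], [3,5,10], [3,6,7], [3,8,10], [5,7,10], [6,7,8], [7,8,10]

Hence C_0 ≅ Z^11, C_1 ≅ Z^22, C_2 ≅ Z^12.

The boundary map ∂_1: C_1 → C_0 maps an edge to its endpoints' difference, ∂[p,q] = q − p. For instance
  ∂[5,10] = [10] − [5].
This gives a 11×22 integer matrix of rank 9; reducing to Smith normal form yields diagonal entries (1,1,1,1,1,1,1,1,1).

Boundary ∂_2: C_2 → C_1 acts by ∂[p,q,r] = [q,r] − [p,r] + [p,q]. For instance
  ∂[0,3,8] = [3,8] − [0,8] + [0,3],
  ∂[0,6,8] = [6,8] − [0,8] + [0,6].
This gives a 22×12 integer matrix of rank 12; reducing to Smith normal form yields diagonal entries (1,1,1,1,1,1,1,1,1,1,1,2).

Reading off H_k = ker ∂_k / im ∂_{k+1}:

  H_0: rank C_0 − rank ∂_1 = 11 − 9 = 2, and the invariant factors of ∂_1 are all 1, so H_0 ≅ Z^2.
  H_1: rank ker ∂_1 − rank ∂_2 = (22 − 9) − 12 = 1, and ∂_2 has invariant factor 2 > 1, so H_1 ≅ Z ⊕ Z/2.
  H_2: rank ker ∂_2 − rank ∂_3 = (12 − 12) − 0 = 0, and there is no ∂_3, so H_2 ≅ 0.

(K is a triangulation of the disjoint union of the real projective plane RP^2 and the circle S^1.)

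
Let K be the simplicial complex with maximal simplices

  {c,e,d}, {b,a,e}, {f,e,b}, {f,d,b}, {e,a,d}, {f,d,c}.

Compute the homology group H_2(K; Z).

Fix the vertex order a < b < c < d < e < f and write every simplex with vertices in increasing order. Then dim K = 2 and the simplices of K are:

  0-simplices (6): a, b, c, d, e, f
  1-simplices (12): ab, ad, ae, bd, be, bf, cd, ce, cf, de, df, ef
  2-simplices (6): abe, ade, bdf, bef, cde, cdf

Hence C_0 ≅ Z^6, C_1 ≅ Z^12, C_2 ≅ Z^6.

∂_1: C_1 → C_0 is given by ∂[p,q] = [q] − [p]. For instance
  ∂cf = f − c.
The resulting 6×12 matrix has rank 5, and its Smith normal form has invariant factors (1,1,1,1,1).

Boundary ∂_2: C_2 → C_1 maps a triangle to the signed sum of its edges. For instance
  ∂cde = de − ce + cd,
  ∂ade = de − ae + ad.
The resulting 12×6 matrix has rank 6, and its Smith normal form has invariant factors (1,1,1,1,1,1).

Reading off H_k = ker ∂_k / im ∂_{k+1}:

  H_2: rank ker ∂_2 − rank ∂_3 = (6 − 6) − 0 = 0, and there is no ∂_3, so H_2 ≅ 0.

H_2 ≅ 0.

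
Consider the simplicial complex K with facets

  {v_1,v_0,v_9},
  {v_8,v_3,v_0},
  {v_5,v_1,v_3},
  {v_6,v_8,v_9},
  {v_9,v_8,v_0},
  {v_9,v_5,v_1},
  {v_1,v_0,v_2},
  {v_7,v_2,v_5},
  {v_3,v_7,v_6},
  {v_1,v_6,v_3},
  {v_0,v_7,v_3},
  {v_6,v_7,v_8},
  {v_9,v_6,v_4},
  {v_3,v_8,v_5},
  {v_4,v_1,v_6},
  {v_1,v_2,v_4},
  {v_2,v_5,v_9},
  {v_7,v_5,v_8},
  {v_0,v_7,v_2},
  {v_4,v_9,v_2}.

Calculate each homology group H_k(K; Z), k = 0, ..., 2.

Fix the vertex order v_0 < v_1 < v_2 < v_3 < v_4 < v_5 < v_6 < v_7 < v_8 < v_9 and write every simplex with vertices in increasing order. Then dim K = 2 and the simplices of K are:

  0-simplices (10): [v_0], [v_1], [v_2], [v_3], [v_4], [v_5], [v_6], [v_7], [v_8], [v_9]
  1-simplices (30): (30 of them)
  2-simplices (20): (20 of them)

so the chain groups are C_0 ≅ Z^10, C_1 ≅ Z^30, C_2 ≅ Z^20.

∂_1: C_1 → C_0 is given by ∂[p,q] = [q] − [p].
This gives a 10×30 integer matrix of rank 9; reducing to Smith normal form yields diagonal entries (1,1,1,1,1,1,1,1,1).

The boundary map ∂_2: C_2 → C_1 maps a triangle to the signed sum of its edges. For instance
  ∂[v_1,v_5,v_9] = [v_5,v_9] − [v_1,v_9] + [v_1,v_5],
  ∂[v_2,v_5,v_7] = [v_5,v_7] − [v_2,v_7] + [v_2,v_5].
The 30×20 boundary matrix has rank 20 and Smith normal form diag(1,1,1,1,1,1,1,1,1,1,1,1,1,1,1,1,1,1,1,2).

From H_k ≅ ker(∂_k) / im(∂_{k+1}) we obtain:

  H_0: rank C_0 − rank ∂_1 = 10 − 9 = 1, and the invariant factors of ∂_1 are all 1, so H_0 ≅ Z.
  H_1: rank ker ∂_1 − rank ∂_2 = (30 − 9) − 20 = 1, and ∂_2 has invariant factor 2 > 1, so H_1 ≅ Z ⊕ Z/2Z.
  H_2: rank ker ∂_2 − rank ∂_3 = (20 − 20) − 0 = 0, and there is no ∂_3, so H_2 ≅ 0.

H_0 ≅ Z,  H_1 ≅ Z ⊕ Z/2Z,  H_2 = 0.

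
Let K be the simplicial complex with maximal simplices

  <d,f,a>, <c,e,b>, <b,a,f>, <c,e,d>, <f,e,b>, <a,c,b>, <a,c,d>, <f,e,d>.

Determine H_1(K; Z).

H_1 = 0.

Order the vertices as a < b < c < d < e < f. Listing each simplex with vertices in this order, K has dimension 2 with simplices:

  0-simplices (6): a, b, c, d, e, f
  1-simplices (12): ab, ac, ad, af, bc, be, bf, cd, ce, de, df, ef
  2-simplices (8): abc, abf, acd, adf, bce, bef, cde, def

Hence C_0 ≅ Z^6, C_1 ≅ Z^12, C_2 ≅ Z^8.

∂_1: C_1 → C_0 sends each edge [p,q] (with p < q) to q − p. For instance
  ∂ad = d − a.
This gives a 6×12 integer matrix of rank 5; reducing to Smith normal form yields diagonal entries (1,1,1,1,1).

∂_2: C_2 → C_1 maps a triangle to the signed sum of its edges. For instance
  ∂def = ef − df + de,
  ∂bef = ef − bf + be.
This gives a 12×8 integer matrix of rank 7; reducing to Smith normal form yields diagonal entries (1,1,1,1,1,1,1).

Computing H_k = (kernel of ∂_k) / (image of ∂_{k+1}):

  H_1: rank ker ∂_1 − rank ∂_2 = (12 − 5) − 7 = 0, and the invariant factors of ∂_2 are all 1, so H_1 ≅ 0.

(K is a triangulation of the 2-sphere S^2.)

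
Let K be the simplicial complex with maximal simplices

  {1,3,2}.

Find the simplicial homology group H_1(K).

H_1 ≅ 0.

Order the vertices as 1 < 2 < 3. Listing each simplex with vertices in this order, K has dimension 2 with simplices:

  0-simplices (3): [1], [2], [3]
  1-simplices (3): [1,2], [1,3], [2,3]
  2-simplices (1): [1,2,3]

Hence C_0 ≅ Z^3, C_1 ≅ Z^3, C_2 ≅ Z^1.

∂_1: C_1 → C_0 is given by ∂[p,q] = [q] − [p]. For instance
  ∂[1,2] = [2] − [1].
The resulting 3×3 matrix has rank 2, and its Smith normal form has invariant factors (1,1).

The boundary map ∂_2: C_2 → C_1 acts by ∂[p,q,r] = [q,r] − [p,r] + [p,q]. For instance
  ∂[1,2,3] = [2,3] − [1,3] + [1,2].
The 3×1 boundary matrix has rank 1 and Smith normal form diag(1).

Now H_k = ker ∂_k / im ∂_{k+1}, so:

  H_1: rank ker ∂_1 − rank ∂_2 = (3 − 2) − 1 = 0, and the invariant factors of ∂_2 are all 1, so H_1 = 0.

(K is a triangulation of the 2-simplex.)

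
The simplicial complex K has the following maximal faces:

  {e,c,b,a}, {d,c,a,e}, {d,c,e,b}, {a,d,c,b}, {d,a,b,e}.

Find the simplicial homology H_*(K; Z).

H_0 = Z,  H_1 = 0,  H_2 = 0,  H_3 = Z.

We work with the vertex ordering a < b < c < d < e. The simplices of K, each written with vertices in increasing order, are:

  0-simplices (5): a, b, c, d, e
  1-simplices (10): ab, ac, ad, ae, bc, bd, be, cd, ce, de
  2-simplices (10): abc, abd, abe, acd, ace, ade, bcd, bce, bde, cde
  3-simplices (5): abcd, abce, abde, acde, bcde

giving chain groups C_0 ≅ Z^5, C_1 ≅ Z^10, C_2 ≅ Z^10, C_3 ≅ Z^5.

Boundary ∂_1: C_1 → C_0 is given by ∂[p,q] = [q] − [p]. For instance
  ∂ac = c − a.
The 5×10 boundary matrix has rank 4 and Smith normal form diag(1,1,1,1).

∂_2: C_2 → C_1 sends each 2-simplex [p,q,r] to [q,r] − [p,r] + [p,q]. For instance
  ∂abc = bc − ac + ab,
  ∂abe = be − ae + ab.
As a 10×10 matrix over Z this has rank 6, with invariant factors (1,1,1,1,1,1).

The boundary map ∂_3: C_3 → C_2 sends each 3-simplex σ to the alternating sum Σ_i (−1)^i (σ with its i-th vertex removed). For instance
  ∂abcd = bcd − acd + abd − abc,
  ∂abce = bce − ace + abe − abc.
This gives a 10×5 integer matrix of rank 4; reducing to Smith normal form yields diagonal entries (1,1,1,1).

Reading off H_k = ker ∂_k / im ∂_{k+1}:

  H_0: rank C_0 − rank ∂_1 = 5 − 4 = 1, and the invariant factors of ∂_1 are all 1, so H_0 = Z.
  H_1: rank ker ∂_1 − rank ∂_2 = (10 − 4) − 6 = 0, and the invariant factors of ∂_2 are all 1, so H_1 = 0.
  H_2: rank ker ∂_2 − rank ∂_3 = (10 − 6) − 4 = 0, and the invariant factors of ∂_3 are all 1, so H_2 = 0.
  H_3: rank ker ∂_3 − rank ∂_4 = (5 − 4) − 0 = 1, and there is no ∂_4, so H_3 = Z.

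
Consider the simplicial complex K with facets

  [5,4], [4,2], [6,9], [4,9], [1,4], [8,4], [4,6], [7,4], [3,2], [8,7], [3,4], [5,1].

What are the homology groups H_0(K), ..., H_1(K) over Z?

Fix the vertex order 1 < 2 < 3 < 4 < 5 < 6 < 7 < 8 < 9 and write every simplex with vertices in increasing order. Then dim K = 1 and the simplices of K are:

  0-simplices (9): [1], [2], [3], [4], [5], [6], [7], [8], [9]
  1-simplices (12): [1,4], [1,5], [2,3], [2,4], [3,4], [4,5], [4,6], [4,7], [4,8], [4,9], [6,9], [7,8]

so the chain groups are C_0 ≅ Z^9, C_1 ≅ Z^12.

The boundary map ∂_1: C_1 → C_0 maps an edge to its endpoints' difference, ∂[p,q] = q − p.
The resulting 9×12 matrix has rank 8, and its Smith normal form has invariant factors (1,1,1,1,1,1,1,1).

Now H_k = ker ∂_k / im ∂_{k+1}, so:

  H_0: rank C_0 − rank ∂_1 = 9 − 8 = 1, and the invariant factors of ∂_1 are all 1, so H_0 ≅ Z.
  H_1: rank ker ∂_1 − rank ∂_2 = (12 − 8) − 0 = 4, and there is no ∂_2, so H_1 ≅ Z^4.

As a check, the Euler characteristic is 9 − 12 = -3, which agrees with 1 − 4 = -3.
(K is a triangulation of a wedge of 4 circles.)

H_0 ≅ Z,  H_1 ≅ Z^4.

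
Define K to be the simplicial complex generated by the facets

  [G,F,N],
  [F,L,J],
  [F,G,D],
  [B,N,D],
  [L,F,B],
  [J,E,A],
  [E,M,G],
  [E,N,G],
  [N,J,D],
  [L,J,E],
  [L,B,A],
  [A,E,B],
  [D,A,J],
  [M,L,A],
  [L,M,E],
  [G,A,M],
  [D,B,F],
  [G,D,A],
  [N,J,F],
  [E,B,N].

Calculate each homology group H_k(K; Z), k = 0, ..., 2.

Fix the vertex order A < B < D < E < F < G < J < L < M < N and write every simplex with vertices in increasing order. Then dim K = 2 and the simplices of K are:

  0-simplices (10): A, B, D, E, F, G, J, L, M, N
  1-simplices (30): AB, AD, AE, AG, AJ, AL, AM, BD, BE, BF, BL, BN, DF, DG, DJ, DN, EG, EJ, EL, EM, EN, FG, FJ, FL, FN, GM, GN, JL, JN, LM
  2-simplices (20): ABE, ABL, ADG, ADJ, AEJ, AGM, ALM, BDF, BDN, BEN, BFL, DFG, DJN, EGM, EGN, EJL, ELM, FGN, FJL, FJN

Hence C_0 ≅ Z^10, C_1 ≅ Z^30, C_2 ≅ Z^20.

Boundary ∂_1: C_1 → C_0 sends each edge [p,q] (with p < q) to q − p.
The 10×30 boundary matrix has rank 9 and Smith normal form diag(1,1,1,1,1,1,1,1,1).

Boundary ∂_2: C_2 → C_1 acts by ∂[p,q,r] = [q,r] − [p,r] + [p,q]. For instance
  ∂BDN = DN − BN + BD,
  ∂ELM = LM − EM + EL.
The 30×20 boundary matrix has rank 20 and Smith normal form diag(1,1,1,1,1,1,1,1,1,1,1,1,1,1,1,1,1,1,1,2).

Now H_k = ker ∂_k / im ∂_{k+1}, so:

  H_0: rank C_0 − rank ∂_1 = 10 − 9 = 1, and the invariant factors of ∂_1 are all 1, so H_0 = Z.
  H_1: rank ker ∂_1 − rank ∂_2 = (30 − 9) − 20 = 1, and ∂_2 has invariant factor 2 > 1, so H_1 = Z ⊕ Z/2.
  H_2: rank ker ∂_2 − rank ∂_3 = (20 − 20) − 0 = 0, and there is no ∂_3, so H_2 = 0.

As a check, the Euler characteristic is 10 − 30 + 20 = 0, which agrees with 1 − 1 + 0 = 0.

H_0 ≅ Z,  H_1 ≅ Z ⊕ Z/2,  H_2 = 0.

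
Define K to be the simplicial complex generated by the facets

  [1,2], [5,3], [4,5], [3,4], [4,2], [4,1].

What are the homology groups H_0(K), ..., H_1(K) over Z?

We work with the vertex ordering 1 < 2 < 3 < 4 < 5. The simplices of K, each written with vertices in increasing order, are:

  0-simplices (5): [1], [2], [3], [4], [5]
  1-simplices (6): [1,2], [1,4], [2,4], [3,4], [3,5], [4,5]

so the chain groups are C_0 ≅ Z^5, C_1 ≅ Z^6.

The boundary map ∂_1: C_1 → C_0 is given by ∂[p,q] = [q] − [p]. For instance
  ∂[2,4] = [4] − [2].
The resulting 5×6 matrix has rank 4, and its Smith normal form has invariant factors (1,1,1,1).

From H_k ≅ ker(∂_k) / im(∂_{k+1}) we obtain:

  H_0: rank C_0 − rank ∂_1 = 5 − 4 = 1, and the invariant factors of ∂_1 are all 1, so H_0 ≅ Z.
  H_1: rank ker ∂_1 − rank ∂_2 = (6 − 4) − 0 = 2, and there is no ∂_2, so H_1 ≅ Z^2.

(K is a triangulation of a wedge of 2 circles.)

H_0 ≅ Z,  H_1 ≅ Z^2.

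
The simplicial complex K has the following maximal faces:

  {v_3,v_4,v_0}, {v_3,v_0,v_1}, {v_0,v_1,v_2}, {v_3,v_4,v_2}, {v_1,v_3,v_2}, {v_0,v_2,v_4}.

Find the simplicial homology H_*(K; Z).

K has 5 vertices, 9 edges, 6 triangles.
rank ∂_0 = 0, rank ∂_1 = 4 ⇒ b_0 = 5 − 0 − 4 = 1; all invariant factors of ∂_1 are 1 so no torsion. So H_0 = Z.
rank ∂_1 = 4, rank ∂_2 = 5 ⇒ b_1 = 9 − 4 − 5 = 0; all invariant factors of ∂_2 are 1 so no torsion. So H_1 = 0.
rank ∂_2 = 5, rank ∂_3 = 0 ⇒ b_2 = 6 − 5 − 0 = 1. So H_2 = Z.

H_0 ≅ Z,  H_1 = 0,  H_2 ≅ Z.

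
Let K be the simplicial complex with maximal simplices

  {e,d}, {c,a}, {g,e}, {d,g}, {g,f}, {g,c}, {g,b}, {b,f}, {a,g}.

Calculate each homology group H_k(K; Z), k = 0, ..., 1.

Order the vertices as a < b < c < d < e < f < g. Listing each simplex with vertices in this order, K has dimension 1 with simplices:

  0-simplices (7): a, b, c, d, e, f, g
  1-simplices (9): ac, ag, bf, bg, cg, de, dg, eg, fg

Hence C_0 ≅ Z^7, C_1 ≅ Z^9.

The boundary map ∂_1: C_1 → C_0 is given by ∂[p,q] = [q] − [p]. For instance
  ∂eg = g − e.
This gives a 7×9 integer matrix of rank 6; reducing to Smith normal form yields diagonal entries (1,1,1,1,1,1).

Reading off H_k = ker ∂_k / im ∂_{k+1}:

  H_0: rank C_0 − rank ∂_1 = 7 − 6 = 1, and the invariant factors of ∂_1 are all 1, so H_0 ≅ Z.
  H_1: rank ker ∂_1 − rank ∂_2 = (9 − 6) − 0 = 3, and there is no ∂_2, so H_1 ≅ Z^3.

As a check, the Euler characteristic is 7 − 9 = -2, which agrees with 1 − 3 = -2.
(K is a triangulation of a wedge of 3 circles.)

H_0 = Z,  H_1 = Z^3.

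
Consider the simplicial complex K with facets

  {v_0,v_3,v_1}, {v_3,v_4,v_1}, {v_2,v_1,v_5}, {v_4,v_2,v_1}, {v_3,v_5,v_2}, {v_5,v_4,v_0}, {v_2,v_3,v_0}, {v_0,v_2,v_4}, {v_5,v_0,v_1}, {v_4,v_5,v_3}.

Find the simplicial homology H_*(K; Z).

Fix the vertex order v_0 < v_1 < v_2 < v_3 < v_4 < v_5 and write every simplex with vertices in increasing order. Then dim K = 2 and the simplices of K are:

  0-simplices (6): [v_0], [v_1], [v_2], [v_3], [v_4], [v_5]
  1-simplices (15): (15 of them)
  2-simplices (10): [v_0,v_1,v_3], [v_0,v_1,v_5], [v_0,v_2,v_3], [v_0,v_2,v_4], [v_0,v_4,v_5], [v_1,v_2,v_4], [v_1,v_2,v_5], [v_1,v_3,v_4], [v_2,v_3,v_5], [v_3,v_4,v_5]

so the chain groups are C_0 ≅ Z^6, C_1 ≅ Z^15, C_2 ≅ Z^10.

Boundary ∂_1: C_1 → C_0 maps an edge to its endpoints' difference, ∂[p,q] = q − p.
The 6×15 boundary matrix has rank 5 and Smith normal form diag(1,1,1,1,1).

Boundary ∂_2: C_2 → C_1 acts by ∂[p,q,r] = [q,r] − [p,r] + [p,q]. For instance
  ∂[v_1,v_3,v_4] = [v_3,v_4] − [v_1,v_4] + [v_1,v_3],
  ∂[v_0,v_2,v_4] = [v_2,v_4] − [v_0,v_4] + [v_0,v_2].
The resulting 15×10 matrix has rank 10, and its Smith normal form has invariant factors (1,1,1,1,1,1,1,1,1,2).

Computing H_k = (kernel of ∂_k) / (image of ∂_{k+1}):

  H_0: rank C_0 − rank ∂_1 = 6 − 5 = 1, and the invariant factors of ∂_1 are all 1, so H_0 ≅ Z.
  H_1: rank ker ∂_1 − rank ∂_2 = (15 − 5) − 10 = 0, and ∂_2 has invariant factor 2 > 1, so H_1 ≅ Z/2.
  H_2: rank ker ∂_2 − rank ∂_3 = (10 − 10) − 0 = 0, and there is no ∂_3, so H_2 ≅ 0.

As a check, the Euler characteristic is 6 − 15 + 10 = 1, which agrees with 1 − 0 + 0 = 1.

H_0 ≅ Z,  H_1 ≅ Z/2,  H_2 = 0.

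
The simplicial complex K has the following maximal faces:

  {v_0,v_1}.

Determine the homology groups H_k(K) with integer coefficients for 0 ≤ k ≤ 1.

H_0 ≅ Z,  H_1 = 0.

Fix the vertex order v_0 < v_1 and write every simplex with vertices in increasing order. Then dim K = 1 and the simplices of K are:

  0-simplices (2): [v_0], [v_1]
  1-simplices (1): [v_0,v_1]

so the chain groups are C_0 ≅ Z^2, C_1 ≅ Z^1.

The boundary map ∂_1: C_1 → C_0 is given by ∂[p,q] = [q] − [p].
This gives a 2×1 integer matrix of rank 1; reducing to Smith normal form yields diagonal entries (1).

Computing H_k = (kernel of ∂_k) / (image of ∂_{k+1}):

  H_0: rank C_0 − rank ∂_1 = 2 − 1 = 1, and the invariant factors of ∂_1 are all 1, so H_0 = Z.
  H_1: rank ker ∂_1 − rank ∂_2 = (1 − 1) − 0 = 0, and there is no ∂_2, so H_1 = 0.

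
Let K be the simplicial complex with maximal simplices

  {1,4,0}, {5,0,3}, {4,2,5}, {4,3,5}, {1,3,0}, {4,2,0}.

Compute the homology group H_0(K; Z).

H_0 ≅ Z.

K has 6 vertices, 12 edges, 6 triangles.
rank ∂_0 = 0, rank ∂_1 = 5 ⇒ b_0 = 6 − 0 − 5 = 1; all invariant factors of ∂_1 are 1 so no torsion. So H_0 = Z.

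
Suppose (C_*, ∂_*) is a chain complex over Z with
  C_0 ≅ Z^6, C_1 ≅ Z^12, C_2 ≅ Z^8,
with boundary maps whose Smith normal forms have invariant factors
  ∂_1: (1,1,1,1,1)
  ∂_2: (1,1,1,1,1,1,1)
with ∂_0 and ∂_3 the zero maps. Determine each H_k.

H_0 = Z,  H_1 = 0,  H_2 = Z.

H_0: b_0 = 6 − 0 − 5 = 1; torsion from ∂_1 factors > 1: none. So H_0 = Z.
H_1: b_1 = 12 − 5 − 7 = 0; torsion from ∂_2 factors > 1: none. So H_1 = 0.
H_2: b_2 = 8 − 7 − 0 = 1; torsion from ∂_3 factors > 1: none. So H_2 = Z.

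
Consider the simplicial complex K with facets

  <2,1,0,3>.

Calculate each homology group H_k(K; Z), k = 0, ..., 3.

H_0 ≅ Z,  H_1 = 0,  H_2 = 0,  H_3 = 0.

Fix the vertex order 0 < 1 < 2 < 3 and write every simplex with vertices in increasing order. Then dim K = 3 and the simplices of K are:

  0-simplices (4): [0], [1], [2], [3]
  1-simplices (6): [0,1], [0,2], [0,3], [1,2], [1,3], [2,3]
  2-simplices (4): [0,1,2], [0,1,3], [0,2,3], [1,2,3]
  3-simplices (1): [0,1,2,3]

giving chain groups C_0 ≅ Z^4, C_1 ≅ Z^6, C_2 ≅ Z^4, C_3 ≅ Z^1.

Boundary ∂_1: C_1 → C_0 maps an edge to its endpoints' difference, ∂[p,q] = q − p. For instance
  ∂[0,3] = [3] − [0].
The resulting 4×6 matrix has rank 3, and its Smith normal form has invariant factors (1,1,1).

The boundary map ∂_2: C_2 → C_1 sends each 2-simplex [p,q,r] to [q,r] − [p,r] + [p,q]. For instance
  ∂[1,2,3] = [2,3] − [1,3] + [1,2],
  ∂[0,1,3] = [1,3] − [0,3] + [0,1].
This gives a 6×4 integer matrix of rank 3; reducing to Smith normal form yields diagonal entries (1,1,1).

∂_3: C_3 → C_2 sends each 3-simplex σ to the alternating sum Σ_i (−1)^i (σ with its i-th vertex removed). For instance
  ∂[0,1,2,3] = [1,2,3] − [0,2,3] + [0,1,3] − [0,1,2].
The resulting 4×1 matrix has rank 1, and its Smith normal form has invariant factors (1).

Now H_k = ker ∂_k / im ∂_{k+1}, so:

  H_0: rank C_0 − rank ∂_1 = 4 − 3 = 1, and the invariant factors of ∂_1 are all 1, so H_0 = Z.
  H_1: rank ker ∂_1 − rank ∂_2 = (6 − 3) − 3 = 0, and the invariant factors of ∂_2 are all 1, so H_1 = 0.
  H_2: rank ker ∂_2 − rank ∂_3 = (4 − 3) − 1 = 0, and the invariant factors of ∂_3 are all 1, so H_2 = 0.
  H_3: rank ker ∂_3 − rank ∂_4 = (1 − 1) − 0 = 0, and there is no ∂_4, so H_3 = 0.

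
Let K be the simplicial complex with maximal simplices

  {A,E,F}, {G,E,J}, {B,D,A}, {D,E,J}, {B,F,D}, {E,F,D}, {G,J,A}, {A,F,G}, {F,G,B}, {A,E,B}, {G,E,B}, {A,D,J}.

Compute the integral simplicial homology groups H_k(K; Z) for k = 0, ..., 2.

Take the total order A < B < D < E < F < G < J on the vertex set. Then K (dimension 2) consists of the simplices:

  0-simplices (7): A, B, D, E, F, G, J
  1-simplices (18): AB, AD, AE, AF, AG, AJ, BD, BE, BF, BG, DE, DF, DJ, EF, EG, EJ, FG, GJ
  2-simplices (12): ABD, ABE, ADJ, AEF, AFG, AGJ, BDF, BEG, BFG, DEF, DEJ, EGJ

giving chain groups C_0 ≅ Z^7, C_1 ≅ Z^18, C_2 ≅ Z^12.

The boundary map ∂_1: C_1 → C_0 sends each edge [p,q] (with p < q) to q − p. For instance
  ∂GJ = J − G.
As a 7×18 matrix over Z this has rank 6, with invariant factors (1,1,1,1,1,1).

∂_2: C_2 → C_1 acts by ∂[p,q,r] = [q,r] − [p,r] + [p,q]. For instance
  ∂DEF = EF − DF + DE,
  ∂DEJ = EJ − DJ + DE.
The 18×12 boundary matrix has rank 12 and Smith normal form diag(1,1,1,1,1,1,1,1,1,1,1,2).

Computing H_k = (kernel of ∂_k) / (image of ∂_{k+1}):

  H_0: rank C_0 − rank ∂_1 = 7 − 6 = 1, and the invariant factors of ∂_1 are all 1, so H_0 = Z.
  H_1: rank ker ∂_1 − rank ∂_2 = (18 − 6) − 12 = 0, and ∂_2 has invariant factor 2 > 1, so H_1 = Z/2.
  H_2: rank ker ∂_2 − rank ∂_3 = (12 − 12) − 0 = 0, and there is no ∂_3, so H_2 = 0.

(K is a triangulation of the real projective plane RP^2.)

H_0 = Z,  H_1 = Z/2,  H_2 = 0.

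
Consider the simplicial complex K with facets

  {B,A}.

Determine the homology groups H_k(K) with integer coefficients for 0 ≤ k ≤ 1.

Order the vertices as A < B. Listing each simplex with vertices in this order, K has dimension 1 with simplices:

  0-simplices (2): A, B
  1-simplices (1): AB

Hence C_0 ≅ Z^2, C_1 ≅ Z^1.

The boundary map ∂_1: C_1 → C_0 sends each edge [p,q] (with p < q) to q − p. For instance
  ∂AB = B − A.
This gives a 2×1 integer matrix of rank 1; reducing to Smith normal form yields diagonal entries (1).

Reading off H_k = ker ∂_k / im ∂_{k+1}:

  H_0: rank C_0 − rank ∂_1 = 2 − 1 = 1, and the invariant factors of ∂_1 are all 1, so H_0 = Z.
  H_1: rank ker ∂_1 − rank ∂_2 = (1 − 1) − 0 = 0, and there is no ∂_2, so H_1 = 0.

H_0 ≅ Z,  H_1 = 0.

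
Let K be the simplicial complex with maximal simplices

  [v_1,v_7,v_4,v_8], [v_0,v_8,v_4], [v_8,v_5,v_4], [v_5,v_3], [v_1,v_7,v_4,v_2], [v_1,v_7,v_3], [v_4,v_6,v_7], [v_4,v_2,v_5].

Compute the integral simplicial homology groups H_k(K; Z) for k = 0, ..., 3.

H_0 ≅ Z,  H_1 ≅ Z,  H_2 = 0,  H_3 = 0.

Order the vertices as v_0 < v_1 < v_2 < v_3 < v_4 < v_5 < v_6 < v_7 < v_8. Listing each simplex with vertices in this order, K has dimension 3 with simplices:

  0-simplices (9): [v_0], [v_1], [v_2], [v_3], [v_4], [v_5], [v_6], [v_7], [v_8]
  1-simplices (19): (19 of them)
  2-simplices (12): (12 of them)
  3-simplices (2): [v_1,v_2,v_4,v_7], [v_1,v_4,v_7,v_8]

Hence C_0 ≅ Z^9, C_1 ≅ Z^19, C_2 ≅ Z^12, C_3 ≅ Z^2.

The boundary map ∂_1: C_1 → C_0 maps an edge to its endpoints' difference, ∂[p,q] = q − p. For instance
  ∂[v_1,v_4] = [v_4] − [v_1].
As a 9×19 matrix over Z this has rank 8, with invariant factors (1,1,1,1,1,1,1,1).

Boundary ∂_2: C_2 → C_1 acts by ∂[p,q,r] = [q,r] − [p,r] + [p,q]. For instance
  ∂[v_1,v_2,v_7] = [v_2,v_7] − [v_1,v_7] + [v_1,v_2],
  ∂[v_2,v_4,v_7] = [v_4,v_7] − [v_2,v_7] + [v_2,v_4].
The 19×12 boundary matrix has rank 10 and Smith normal form diag(1,1,1,1,1,1,1,1,1,1).

∂_3: C_3 → C_2 sends each 3-simplex σ to the alternating sum Σ_i (−1)^i (σ with its i-th vertex removed). For instance
  ∂[v_1,v_2,v_4,v_7] = [v_2,v_4,v_7] − [v_1,v_4,v_7] + [v_1,v_2,v_7] − [v_1,v_2,v_4],
  ∂[v_1,v_4,v_7,v_8] = [v_4,v_7,v_8] − [v_1,v_7,v_8] + [v_1,v_4,v_8] − [v_1,v_4,v_7].
This gives a 12×2 integer matrix of rank 2; reducing to Smith normal form yields diagonal entries (1,1).

Computing H_k = (kernel of ∂_k) / (image of ∂_{k+1}):

  H_0: rank C_0 − rank ∂_1 = 9 − 8 = 1, and the invariant factors of ∂_1 are all 1, so H_0 = Z.
  H_1: rank ker ∂_1 − rank ∂_2 = (19 − 8) − 10 = 1, and the invariant factors of ∂_2 are all 1, so H_1 = Z.
  H_2: rank ker ∂_2 − rank ∂_3 = (12 − 10) − 2 = 0, and the invariant factors of ∂_3 are all 1, so H_2 = 0.
  H_3: rank ker ∂_3 − rank ∂_4 = (2 − 2) − 0 = 0, and there is no ∂_4, so H_3 = 0.

As a check, the Euler characteristic is 9 − 19 + 12 − 2 = 0, which agrees with 1 − 1 + 0 − 0 = 0.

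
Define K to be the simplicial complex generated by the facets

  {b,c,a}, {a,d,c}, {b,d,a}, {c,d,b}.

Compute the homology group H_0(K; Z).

We work with the vertex ordering a < b < c < d. The simplices of K, each written with vertices in increasing order, are:

  0-simplices (4): a, b, c, d
  1-simplices (6): ab, ac, ad, bc, bd, cd
  2-simplices (4): abc, abd, acd, bcd

so the chain groups are C_0 ≅ Z^4, C_1 ≅ Z^6, C_2 ≅ Z^4.

Boundary ∂_1: C_1 → C_0 is given by ∂[p,q] = [q] − [p]. For instance
  ∂ad = d − a.
The resulting 4×6 matrix has rank 3, and its Smith normal form has invariant factors (1,1,1).

Boundary ∂_2: C_2 → C_1 maps a triangle to the signed sum of its edges. For instance
  ∂abc = bc − ac + ab,
  ∂acd = cd − ad + ac.
As a 6×4 matrix over Z this has rank 3, with invariant factors (1,1,1).

Now H_k = ker ∂_k / im ∂_{k+1}, so:

  H_0: rank C_0 − rank ∂_1 = 4 − 3 = 1, and the invariant factors of ∂_1 are all 1, so H_0 ≅ Z.

H_0 = Z.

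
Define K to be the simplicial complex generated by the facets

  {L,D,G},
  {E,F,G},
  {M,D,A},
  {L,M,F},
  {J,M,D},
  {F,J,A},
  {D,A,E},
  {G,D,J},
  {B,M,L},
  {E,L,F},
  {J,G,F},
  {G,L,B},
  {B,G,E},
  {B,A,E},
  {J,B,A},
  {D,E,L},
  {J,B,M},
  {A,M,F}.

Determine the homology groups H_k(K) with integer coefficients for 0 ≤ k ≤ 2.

H_0 = Z,  H_1 = Z ⊕ Z/2,  H_2 = 0.

K has 9 vertices, 27 edges, 18 triangles.
rank ∂_0 = 0, rank ∂_1 = 8 ⇒ b_0 = 9 − 0 − 8 = 1; all invariant factors of ∂_1 are 1 so no torsion. So H_0 ≅ Z.
rank ∂_1 = 8, rank ∂_2 = 18 ⇒ b_1 = 27 − 8 − 18 = 1; ∂_2 has invariant factor(s) [2] giving torsion. So H_1 ≅ Z ⊕ Z/2.
rank ∂_2 = 18, rank ∂_3 = 0 ⇒ b_2 = 18 − 18 − 0 = 0. So H_2 ≅ 0.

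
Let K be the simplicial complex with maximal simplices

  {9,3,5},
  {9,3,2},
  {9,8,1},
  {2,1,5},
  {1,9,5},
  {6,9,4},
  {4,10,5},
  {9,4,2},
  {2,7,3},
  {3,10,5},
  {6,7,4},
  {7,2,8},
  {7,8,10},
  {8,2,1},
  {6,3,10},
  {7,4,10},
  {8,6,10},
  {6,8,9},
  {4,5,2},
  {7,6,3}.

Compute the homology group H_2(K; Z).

H_2 ≅ 0.

Take the total order 1 < 2 < 3 < 4 < 5 < 6 < 7 < 8 < 9 < 10 on the vertex set. Then K (dimension 2) consists of the simplices:

  0-simplices (10): [1], [2], [3], [4], [5], [6], [7], [8], [9], [10]
  1-simplices (30): (30 of them)
  2-simplices (20): (20 of them)

Hence C_0 ≅ Z^10, C_1 ≅ Z^30, C_2 ≅ Z^20.

The boundary map ∂_1: C_1 → C_0 sends each edge [p,q] (with p < q) to q − p. For instance
  ∂[7,8] = [8] − [7].
As a 10×30 matrix over Z this has rank 9, with invariant factors (1,1,1,1,1,1,1,1,1).

Boundary ∂_2: C_2 → C_1 acts by ∂[p,q,r] = [q,r] − [p,r] + [p,q]. For instance
  ∂[3,5,9] = [5,9] − [3,9] + [3,5],
  ∂[3,5,10] = [5,10] − [3,10] + [3,5].
As a 30×20 matrix over Z this has rank 20, with invariant factors (1,1,1,1,1,1,1,1,1,1,1,1,1,1,1,1,1,1,1,2).

From H_k ≅ ker(∂_k) / im(∂_{k+1}) we obtain:

  H_2: rank ker ∂_2 − rank ∂_3 = (20 − 20) − 0 = 0, and there is no ∂_3, so H_2 = 0.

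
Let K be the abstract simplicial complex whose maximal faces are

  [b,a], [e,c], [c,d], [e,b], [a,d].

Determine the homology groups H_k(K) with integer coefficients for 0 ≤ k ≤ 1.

Take the total order a < b < c < d < e on the vertex set. Then K (dimension 1) consists of the simplices:

  0-simplices (5): a, b, c, d, e
  1-simplices (5): ab, ad, be, cd, ce

Hence C_0 ≅ Z^5, C_1 ≅ Z^5.

Boundary ∂_1: C_1 → C_0 is given by ∂[p,q] = [q] − [p]. For instance
  ∂cd = d − c.
The 5×5 boundary matrix has rank 4 and Smith normal form diag(1,1,1,1).

Now H_k = ker ∂_k / im ∂_{k+1}, so:

  H_0: rank C_0 − rank ∂_1 = 5 − 4 = 1, and the invariant factors of ∂_1 are all 1, so H_0 ≅ Z.
  H_1: rank ker ∂_1 − rank ∂_2 = (5 − 4) − 0 = 1, and there is no ∂_2, so H_1 ≅ Z.

(K is a triangulation of the circle S^1.)

H_0 = Z,  H_1 = Z.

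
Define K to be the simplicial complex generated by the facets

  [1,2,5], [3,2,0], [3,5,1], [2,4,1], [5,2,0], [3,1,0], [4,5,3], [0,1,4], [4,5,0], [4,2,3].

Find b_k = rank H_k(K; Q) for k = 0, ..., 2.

b_0 = 1, b_1 = 0, b_2 = 0.

K has 6 vertices, 15 edges, 10 triangles.
rank ∂_0 = 0, rank ∂_1 = 5 ⇒ b_0 = 6 − 0 − 5 = 1; all invariant factors of ∂_1 are 1 so no torsion. So H_0 ≅ Z.
rank ∂_1 = 5, rank ∂_2 = 10 ⇒ b_1 = 15 − 5 − 10 = 0; ∂_2 has invariant factor(s) [2] giving torsion. So H_1 ≅ Z/2.
rank ∂_2 = 10, rank ∂_3 = 0 ⇒ b_2 = 10 − 10 − 0 = 0. So H_2 ≅ 0.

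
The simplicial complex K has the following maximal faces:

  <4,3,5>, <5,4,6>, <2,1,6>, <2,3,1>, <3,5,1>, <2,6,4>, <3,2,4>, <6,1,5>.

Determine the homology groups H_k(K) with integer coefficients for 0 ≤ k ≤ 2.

K has 6 vertices, 12 edges, 8 triangles.
rank ∂_0 = 0, rank ∂_1 = 5 ⇒ b_0 = 6 − 0 − 5 = 1; all invariant factors of ∂_1 are 1 so no torsion. So H_0 = Z.
rank ∂_1 = 5, rank ∂_2 = 7 ⇒ b_1 = 12 − 5 − 7 = 0; all invariant factors of ∂_2 are 1 so no torsion. So H_1 = 0.
rank ∂_2 = 7, rank ∂_3 = 0 ⇒ b_2 = 8 − 7 − 0 = 1. So H_2 = Z.

H_0 ≅ Z,  H_1 = 0,  H_2 ≅ Z.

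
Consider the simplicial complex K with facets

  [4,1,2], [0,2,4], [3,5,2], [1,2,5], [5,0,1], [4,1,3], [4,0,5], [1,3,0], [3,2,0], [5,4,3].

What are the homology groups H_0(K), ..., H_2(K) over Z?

We work with the vertex ordering 0 < 1 < 2 < 3 < 4 < 5. The simplices of K, each written with vertices in increasing order, are:

  0-simplices (6): [0], [1], [2], [3], [4], [5]
  1-simplices (15): [0,1], [0,2], [0,3], [0,4], [0,5], [1,2], [1,3], [1,4], [1,5], [2,3], [2,4], [2,5], [3,4], [3,5], [4,5]
  2-simplices (10): [0,1,3], [0,1,5], [0,2,3], [0,2,4], [0,4,5], [1,2,4], [1,2,5], [1,3,4], [2,3,5], [3,4,5]

so the chain groups are C_0 ≅ Z^6, C_1 ≅ Z^15, C_2 ≅ Z^10.

Boundary ∂_1: C_1 → C_0 sends each edge [p,q] (with p < q) to q − p.
The 6×15 boundary matrix has rank 5 and Smith normal form diag(1,1,1,1,1).

The boundary map ∂_2: C_2 → C_1 sends each 2-simplex [p,q,r] to [q,r] − [p,r] + [p,q]. For instance
  ∂[0,1,3] = [1,3] − [0,3] + [0,1],
  ∂[0,1,5] = [1,5] − [0,5] + [0,1].
This gives a 15×10 integer matrix of rank 10; reducing to Smith normal form yields diagonal entries (1,1,1,1,1,1,1,1,1,2).

Reading off H_k = ker ∂_k / im ∂_{k+1}:

  H_0: rank C_0 − rank ∂_1 = 6 − 5 = 1, and the invariant factors of ∂_1 are all 1, so H_0 = Z.
  H_1: rank ker ∂_1 − rank ∂_2 = (15 − 5) − 10 = 0, and ∂_2 has invariant factor 2 > 1, so H_1 = Z/2Z.
  H_2: rank ker ∂_2 − rank ∂_3 = (10 − 10) − 0 = 0, and there is no ∂_3, so H_2 = 0.

H_0 ≅ Z,  H_1 ≅ Z/2Z,  H_2 = 0.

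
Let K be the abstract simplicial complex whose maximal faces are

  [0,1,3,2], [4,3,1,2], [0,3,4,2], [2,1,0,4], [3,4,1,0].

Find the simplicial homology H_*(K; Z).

H_0 = Z,  H_1 = 0,  H_2 = 0,  H_3 = Z.

K has 5 vertices, 10 edges, 10 triangles, 5 3-simplices.
rank ∂_0 = 0, rank ∂_1 = 4 ⇒ b_0 = 5 − 0 − 4 = 1; all invariant factors of ∂_1 are 1 so no torsion. So H_0 ≅ Z.
rank ∂_1 = 4, rank ∂_2 = 6 ⇒ b_1 = 10 − 4 − 6 = 0; all invariant factors of ∂_2 are 1 so no torsion. So H_1 ≅ 0.
rank ∂_2 = 6, rank ∂_3 = 4 ⇒ b_2 = 10 − 6 − 4 = 0; all invariant factors of ∂_3 are 1 so no torsion. So H_2 ≅ 0.
rank ∂_3 = 4, rank ∂_4 = 0 ⇒ b_3 = 5 − 4 − 0 = 1. So H_3 ≅ Z.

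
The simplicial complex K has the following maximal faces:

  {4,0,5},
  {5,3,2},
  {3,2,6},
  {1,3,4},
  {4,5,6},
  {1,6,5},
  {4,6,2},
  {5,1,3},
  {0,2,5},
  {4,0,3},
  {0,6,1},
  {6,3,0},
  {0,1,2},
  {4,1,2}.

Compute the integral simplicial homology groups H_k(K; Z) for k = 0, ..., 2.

Order the vertices as 0 < 1 < 2 < 3 < 4 < 5 < 6. Listing each simplex with vertices in this order, K has dimension 2 with simplices:

  0-simplices (7): [0], [1], [2], [3], [4], [5], [6]
  1-simplices (21): [0,1], [0,2], [0,3], [0,4], [0,5], [0,6], [1,2], [1,3], [1,4], [1,5], [1,6], [2,3], [2,4], [2,5], [2,6], [3,4], [3,5], [3,6], [4,5], [4,6], [5,6]
  2-simplices (14): [0,1,2], [0,1,6], [0,2,5], [0,3,4], [0,3,6], [0,4,5], [1,2,4], [1,3,4], [1,3,5], [1,5,6], [2,3,5], [2,3,6], [2,4,6], [4,5,6]

giving chain groups C_0 ≅ Z^7, C_1 ≅ Z^21, C_2 ≅ Z^14.

Boundary ∂_1: C_1 → C_0 maps an edge to its endpoints' difference, ∂[p,q] = q − p.
As a 7×21 matrix over Z this has rank 6, with invariant factors (1,1,1,1,1,1).

∂_2: C_2 → C_1 sends each 2-simplex [p,q,r] to [q,r] − [p,r] + [p,q]. For instance
  ∂[0,2,5] = [2,5] − [0,5] + [0,2],
  ∂[2,3,5] = [3,5] − [2,5] + [2,3].
This gives a 21×14 integer matrix of rank 13; reducing to Smith normal form yields diagonal entries (1,1,1,1,1,1,1,1,1,1,1,1,1).

Now H_k = ker ∂_k / im ∂_{k+1}, so:

  H_0: rank C_0 − rank ∂_1 = 7 − 6 = 1, and the invariant factors of ∂_1 are all 1, so H_0 = Z.
  H_1: rank ker ∂_1 − rank ∂_2 = (21 − 6) − 13 = 2, and the invariant factors of ∂_2 are all 1, so H_1 = Z^2.
  H_2: rank ker ∂_2 − rank ∂_3 = (14 − 13) − 0 = 1, and there is no ∂_3, so H_2 = Z.

As a check, the Euler characteristic is 7 − 21 + 14 = 0, which agrees with 1 − 2 + 1 = 0.
(K is a triangulation of the torus T^2.)

H_0 ≅ Z,  H_1 ≅ Z^2,  H_2 ≅ Z.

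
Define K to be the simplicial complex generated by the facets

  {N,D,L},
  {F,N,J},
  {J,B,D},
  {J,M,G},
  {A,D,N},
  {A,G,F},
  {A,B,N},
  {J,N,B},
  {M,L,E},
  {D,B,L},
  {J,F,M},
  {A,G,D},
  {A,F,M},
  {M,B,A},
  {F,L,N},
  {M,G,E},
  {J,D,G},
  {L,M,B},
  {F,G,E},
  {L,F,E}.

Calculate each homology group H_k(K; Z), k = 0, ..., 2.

Fix the vertex order A < B < D < E < F < G < J < L < M < N and write every simplex with vertices in increasing order. Then dim K = 2 and the simplices of K are:

  0-simplices (10): A, B, D, E, F, G, J, L, M, N
  1-simplices (30): AB, AD, AF, AG, AM, AN, BD, BJ, BL, BM, BN, DG, DJ, DL, DN, EF, EG, EL, EM, FG, FJ, FL, FM, FN, GJ, GM, JM, JN, LM, LN
  2-simplices (20): ABM, ABN, ADG, ADN, AFG, AFM, BDJ, BDL, BJN, BLM, DGJ, DLN, EFG, EFL, EGM, ELM, FJM, FJN, FLN, GJM

giving chain groups C_0 ≅ Z^10, C_1 ≅ Z^30, C_2 ≅ Z^20.

Boundary ∂_1: C_1 → C_0 is given by ∂[p,q] = [q] − [p].
As a 10×30 matrix over Z this has rank 9, with invariant factors (1,1,1,1,1,1,1,1,1).

∂_2: C_2 → C_1 sends each 2-simplex [p,q,r] to [q,r] − [p,r] + [p,q]. For instance
  ∂BLM = LM − BM + BL,
  ∂BJN = JN − BN + BJ.
As a 30×20 matrix over Z this has rank 20, with invariant factors (1,1,1,1,1,1,1,1,1,1,1,1,1,1,1,1,1,1,1,2).

Now H_k = ker ∂_k / im ∂_{k+1}, so:

  H_0: rank C_0 − rank ∂_1 = 10 − 9 = 1, and the invariant factors of ∂_1 are all 1, so H_0 = Z.
  H_1: rank ker ∂_1 − rank ∂_2 = (30 − 9) − 20 = 1, and ∂_2 has invariant factor 2 > 1, so H_1 = Z ⊕ Z/2.
  H_2: rank ker ∂_2 − rank ∂_3 = (20 − 20) − 0 = 0, and there is no ∂_3, so H_2 = 0.

H_0 = Z,  H_1 = Z ⊕ Z/2,  H_2 = 0.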